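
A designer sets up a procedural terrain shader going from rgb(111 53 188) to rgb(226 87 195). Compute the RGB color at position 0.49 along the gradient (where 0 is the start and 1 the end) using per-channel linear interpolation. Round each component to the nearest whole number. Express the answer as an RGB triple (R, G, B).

R = 111 + 0.49 × (226 − 111) = 111 + 0.49 × 115 = 167.35 → 167
G = 53 + 0.49 × (87 − 53) = 53 + 0.49 × 34 = 69.66 → 70
B = 188 + 0.49 × (195 − 188) = 188 + 0.49 × 7 = 191.43 → 191
So the blended color is (167, 70, 191), about #a746bf.

(167, 70, 191)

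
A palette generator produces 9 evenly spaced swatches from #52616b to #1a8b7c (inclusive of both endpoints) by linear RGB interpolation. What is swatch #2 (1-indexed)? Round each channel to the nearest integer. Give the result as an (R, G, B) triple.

(75, 102, 109)

With 9 swatches and endpoints inclusive, swatch 2 sits at t = (2 − 1)/(9 − 1) = 1/8 ≈ 0.125.
#52616b → (82, 97, 107); #1a8b7c → (26, 139, 124).
R = 82 + 0.125 × (26 − 82) = 75 → 75
G = 97 + 0.125 × (139 − 97) = 102.25 → 102
B = 107 + 0.125 × (124 − 107) = 109.125 → 109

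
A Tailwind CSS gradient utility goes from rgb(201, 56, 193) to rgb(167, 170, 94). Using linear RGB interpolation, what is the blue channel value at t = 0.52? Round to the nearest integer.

B = 193 + 0.52 × (94 − 193) = 141.52 → 142

142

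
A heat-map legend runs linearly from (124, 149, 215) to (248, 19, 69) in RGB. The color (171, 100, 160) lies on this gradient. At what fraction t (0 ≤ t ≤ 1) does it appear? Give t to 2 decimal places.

0.38

Invert the lerp on the B channel (largest span, 146): t = (160 − 215) / (69 − 215) = -55/-146 = 0.37671.
Check on R: (171 − 124)/(248 − 124) = 0.379 ✓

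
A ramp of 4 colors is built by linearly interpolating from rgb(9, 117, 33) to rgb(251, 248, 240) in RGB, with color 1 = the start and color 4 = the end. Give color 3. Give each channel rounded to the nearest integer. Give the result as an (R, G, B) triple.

With 4 swatches and endpoints inclusive, swatch 3 sits at t = (3 − 1)/(4 − 1) = 2/3 ≈ 0.6667.
R = 9 + 0.6667 × (251 − 9) = 170.341 → 170
G = 117 + 0.6667 × (248 − 117) = 204.338 → 204
B = 33 + 0.6667 × (240 − 33) = 171.007 → 171

(170, 204, 171)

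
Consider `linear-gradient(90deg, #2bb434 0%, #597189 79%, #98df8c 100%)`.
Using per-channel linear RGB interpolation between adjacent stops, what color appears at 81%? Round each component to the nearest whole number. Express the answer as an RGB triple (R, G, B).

81% lies between the 79% and 100% stops, so the local fraction is t = (81 − 79)/(100 − 79) = 2/21 ≈ 0.0952.
#597189 → (89, 113, 137); #98df8c → (152, 223, 140).
R = 89 + 0.0952 × (152 − 89) = 94.998 → 95
G = 113 + 0.0952 × (223 − 113) = 123.472 → 123
B = 137 + 0.0952 × (140 − 137) = 137.286 → 137

(95, 123, 137)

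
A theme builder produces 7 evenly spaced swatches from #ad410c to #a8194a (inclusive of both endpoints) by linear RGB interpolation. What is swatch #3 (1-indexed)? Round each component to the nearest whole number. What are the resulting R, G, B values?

With 7 swatches and endpoints inclusive, swatch 3 sits at t = (3 − 1)/(7 − 1) = 2/6 ≈ 0.3333.
#ad410c → (173, 65, 12); #a8194a → (168, 25, 74).
R = 173 + 0.3333 × (168 − 173) = 171.333 → 171
G = 65 + 0.3333 × (25 − 65) = 51.668 → 52
B = 12 + 0.3333 × (74 − 12) = 32.665 → 33

(171, 52, 33)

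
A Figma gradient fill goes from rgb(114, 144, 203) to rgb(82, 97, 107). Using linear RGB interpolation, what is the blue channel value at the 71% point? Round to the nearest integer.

135

B = 203 + 0.71 × (107 − 203) = 134.84 → 135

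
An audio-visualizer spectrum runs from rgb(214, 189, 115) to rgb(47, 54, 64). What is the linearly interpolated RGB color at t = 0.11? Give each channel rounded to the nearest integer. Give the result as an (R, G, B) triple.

R = 214 + 0.11 × (47 − 214) = 214 + 0.11 × -167 = 195.63 → 196
G = 189 + 0.11 × (54 − 189) = 189 + 0.11 × -135 = 174.15 → 174
B = 115 + 0.11 × (64 − 115) = 115 + 0.11 × -51 = 109.39 → 109

(196, 174, 109)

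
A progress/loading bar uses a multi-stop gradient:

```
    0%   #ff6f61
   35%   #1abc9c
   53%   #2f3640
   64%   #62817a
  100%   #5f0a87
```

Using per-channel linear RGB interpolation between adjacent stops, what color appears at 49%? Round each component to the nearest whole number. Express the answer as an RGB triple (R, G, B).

49% lies between the 35% and 53% stops, so the local fraction is t = (49 − 35)/(53 − 35) = 14/18 ≈ 0.7778.
#1abc9c → (26, 188, 156); #2f3640 → (47, 54, 64).
R = 26 + 0.7778 × (47 − 26) = 42.334 → 42
G = 188 + 0.7778 × (54 − 188) = 83.775 → 84
B = 156 + 0.7778 × (64 − 156) = 84.442 → 84

(42, 84, 84)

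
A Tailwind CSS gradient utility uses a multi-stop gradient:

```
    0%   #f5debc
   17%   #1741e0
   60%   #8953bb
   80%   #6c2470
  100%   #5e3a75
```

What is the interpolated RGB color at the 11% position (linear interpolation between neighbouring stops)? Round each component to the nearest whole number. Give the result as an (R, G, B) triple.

(101, 120, 211)

11% lies between the 0% and 17% stops, so the local fraction is t = (11 − 0)/(17 − 0) = 11/17 ≈ 0.6471.
#f5debc → (245, 222, 188); #1741e0 → (23, 65, 224).
R = 245 + 0.6471 × (23 − 245) = 101.344 → 101
G = 222 + 0.6471 × (65 − 222) = 120.405 → 120
B = 188 + 0.6471 × (224 − 188) = 211.296 → 211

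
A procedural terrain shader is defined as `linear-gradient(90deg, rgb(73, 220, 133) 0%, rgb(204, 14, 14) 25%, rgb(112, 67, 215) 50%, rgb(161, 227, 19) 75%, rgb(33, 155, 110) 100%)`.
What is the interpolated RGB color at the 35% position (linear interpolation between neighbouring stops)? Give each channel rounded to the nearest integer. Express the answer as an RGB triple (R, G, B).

(167, 35, 94)

35% lies between the 25% and 50% stops, so the local fraction is t = (35 − 25)/(50 − 25) = 10/25 ≈ 0.4.
R = 204 + 0.4 × (112 − 204) = 167.2 → 167
G = 14 + 0.4 × (67 − 14) = 35.2 → 35
B = 14 + 0.4 × (215 − 14) = 94.4 → 94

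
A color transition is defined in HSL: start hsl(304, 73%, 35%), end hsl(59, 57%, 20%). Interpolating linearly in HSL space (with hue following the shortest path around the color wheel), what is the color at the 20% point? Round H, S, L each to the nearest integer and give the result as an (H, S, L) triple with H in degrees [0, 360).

Hue: 59 − 304 = -245°, but |-245| > 180 so the shorter arc goes the other way: Δh = -245 + 360 = 115°.
H = 304 + 0.2 × (115) = 327 → 327°
S = 73 + 0.2 × (57 − 73) = 69.8 → 70%
L = 35 + 0.2 × (20 − 35) = 32 → 32%

(327, 70, 32)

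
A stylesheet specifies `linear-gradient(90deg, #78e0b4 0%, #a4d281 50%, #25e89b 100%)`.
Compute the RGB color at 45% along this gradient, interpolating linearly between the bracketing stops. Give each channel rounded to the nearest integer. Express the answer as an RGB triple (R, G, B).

45% lies between the 0% and 50% stops, so the local fraction is t = (45 − 0)/(50 − 0) = 45/50 ≈ 0.9.
#78e0b4 → (120, 224, 180); #a4d281 → (164, 210, 129).
R = 120 + 0.9 × (164 − 120) = 159.6 → 160
G = 224 + 0.9 × (210 − 224) = 211.4 → 211
B = 180 + 0.9 × (129 − 180) = 134.1 → 134

(160, 211, 134)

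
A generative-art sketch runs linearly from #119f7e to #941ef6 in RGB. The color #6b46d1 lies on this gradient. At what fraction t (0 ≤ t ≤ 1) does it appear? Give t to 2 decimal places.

0.69

Invert the lerp on the R channel (largest span, 131): t = (107 − 17) / (148 − 17) = 90/131 = 0.68702.
Check on G: (70 − 159)/(30 − 159) = 0.6899 ✓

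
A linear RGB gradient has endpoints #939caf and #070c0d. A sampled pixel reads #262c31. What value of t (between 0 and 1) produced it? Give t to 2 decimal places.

Invert the lerp on the B channel (largest span, 162): t = (49 − 175) / (13 − 175) = -126/-162 = 0.77778.
Check on R: (38 − 147)/(7 − 147) = 0.7786 ✓

0.78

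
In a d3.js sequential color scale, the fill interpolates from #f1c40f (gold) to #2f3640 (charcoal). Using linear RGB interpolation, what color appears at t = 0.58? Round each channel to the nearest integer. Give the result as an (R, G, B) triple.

#f1c40f → (241, 196, 15); #2f3640 → (47, 54, 64).
R = 241 + 0.58 × (47 − 241) = 241 + 0.58 × -194 = 128.48 → 128
G = 196 + 0.58 × (54 − 196) = 196 + 0.58 × -142 = 113.64 → 114
B = 15 + 0.58 × (64 − 15) = 15 + 0.58 × 49 = 43.42 → 43
So the blended color is (128, 114, 43), about #80722b.

(128, 114, 43)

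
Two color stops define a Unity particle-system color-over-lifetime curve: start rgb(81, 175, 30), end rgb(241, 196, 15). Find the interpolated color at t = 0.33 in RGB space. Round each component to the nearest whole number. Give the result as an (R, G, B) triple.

(134, 182, 25)

R = 81 + 0.33 × (241 − 81) = 81 + 0.33 × 160 = 133.8 → 134
G = 175 + 0.33 × (196 − 175) = 175 + 0.33 × 21 = 181.93 → 182
B = 30 + 0.33 × (15 − 30) = 30 + 0.33 × -15 = 25.05 → 25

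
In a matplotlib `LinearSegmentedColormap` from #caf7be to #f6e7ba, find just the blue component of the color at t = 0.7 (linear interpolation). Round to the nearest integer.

B₁ = 190 (from #caf7be), B₂ = 186 (from #f6e7ba).
B = 190 + 0.7 × (186 − 190) = 187.2 → 187

187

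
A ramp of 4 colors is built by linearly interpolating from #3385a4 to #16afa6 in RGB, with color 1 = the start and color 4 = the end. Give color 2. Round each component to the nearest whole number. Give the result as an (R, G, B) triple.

With 4 swatches and endpoints inclusive, swatch 2 sits at t = (2 − 1)/(4 − 1) = 1/3 ≈ 0.3333.
#3385a4 → (51, 133, 164); #16afa6 → (22, 175, 166).
R = 51 + 0.3333 × (22 − 51) = 41.334 → 41
G = 133 + 0.3333 × (175 − 133) = 146.999 → 147
B = 164 + 0.3333 × (166 − 164) = 164.667 → 165

(41, 147, 165)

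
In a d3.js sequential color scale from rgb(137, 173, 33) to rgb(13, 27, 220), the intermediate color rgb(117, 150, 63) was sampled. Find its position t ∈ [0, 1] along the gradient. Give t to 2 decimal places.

0.16

Invert the lerp on the B channel (largest span, 187): t = (63 − 33) / (220 − 33) = 30/187 = 0.16043.
Check on R: (117 − 137)/(13 − 137) = 0.1613 ✓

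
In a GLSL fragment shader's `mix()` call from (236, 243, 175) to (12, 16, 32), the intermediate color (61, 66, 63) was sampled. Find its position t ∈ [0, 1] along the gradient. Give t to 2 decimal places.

Invert the lerp on the G channel (largest span, 227): t = (66 − 243) / (16 − 243) = -177/-227 = 0.77974.
Check on R: (61 − 236)/(12 − 236) = 0.7812 ✓

0.78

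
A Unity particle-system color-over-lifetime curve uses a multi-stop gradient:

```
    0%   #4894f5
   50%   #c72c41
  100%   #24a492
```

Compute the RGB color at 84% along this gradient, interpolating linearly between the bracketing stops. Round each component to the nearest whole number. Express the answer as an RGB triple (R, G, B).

84% lies between the 50% and 100% stops, so the local fraction is t = (84 − 50)/(100 − 50) = 34/50 ≈ 0.68.
#c72c41 → (199, 44, 65); #24a492 → (36, 164, 146).
R = 199 + 0.68 × (36 − 199) = 88.16 → 88
G = 44 + 0.68 × (164 − 44) = 125.6 → 126
B = 65 + 0.68 × (146 − 65) = 120.08 → 120

(88, 126, 120)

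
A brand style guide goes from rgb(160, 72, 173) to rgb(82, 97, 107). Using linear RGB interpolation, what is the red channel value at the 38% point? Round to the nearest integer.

130

R = 160 + 0.38 × (82 − 160) = 130.36 → 130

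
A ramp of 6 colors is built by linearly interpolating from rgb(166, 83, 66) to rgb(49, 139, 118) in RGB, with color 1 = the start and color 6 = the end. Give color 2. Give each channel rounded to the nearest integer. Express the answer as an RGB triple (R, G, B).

(143, 94, 76)

With 6 swatches and endpoints inclusive, swatch 2 sits at t = (2 − 1)/(6 − 1) = 1/5 ≈ 0.2.
R = 166 + 0.2 × (49 − 166) = 142.6 → 143
G = 83 + 0.2 × (139 − 83) = 94.2 → 94
B = 66 + 0.2 × (118 − 66) = 76.4 → 76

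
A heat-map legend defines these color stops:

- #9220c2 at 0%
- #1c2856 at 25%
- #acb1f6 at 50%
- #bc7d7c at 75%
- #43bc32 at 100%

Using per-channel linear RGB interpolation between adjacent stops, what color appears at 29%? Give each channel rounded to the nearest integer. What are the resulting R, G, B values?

29% lies between the 25% and 50% stops, so the local fraction is t = (29 − 25)/(50 − 25) = 4/25 ≈ 0.16.
#1c2856 → (28, 40, 86); #acb1f6 → (172, 177, 246).
R = 28 + 0.16 × (172 − 28) = 51.04 → 51
G = 40 + 0.16 × (177 − 40) = 61.92 → 62
B = 86 + 0.16 × (246 − 86) = 111.6 → 112

(51, 62, 112)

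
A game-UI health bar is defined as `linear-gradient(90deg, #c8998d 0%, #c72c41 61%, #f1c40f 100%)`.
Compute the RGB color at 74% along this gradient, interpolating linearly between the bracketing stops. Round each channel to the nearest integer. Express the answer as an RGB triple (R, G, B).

74% lies between the 61% and 100% stops, so the local fraction is t = (74 − 61)/(100 − 61) = 13/39 ≈ 0.3333.
#c72c41 → (199, 44, 65); #f1c40f → (241, 196, 15).
R = 199 + 0.3333 × (241 − 199) = 212.999 → 213
G = 44 + 0.3333 × (196 − 44) = 94.662 → 95
B = 65 + 0.3333 × (15 − 65) = 48.335 → 48

(213, 95, 48)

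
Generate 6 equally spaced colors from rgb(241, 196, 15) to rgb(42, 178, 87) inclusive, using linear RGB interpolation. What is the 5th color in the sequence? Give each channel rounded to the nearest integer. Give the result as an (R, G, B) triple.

With 6 swatches and endpoints inclusive, swatch 5 sits at t = (5 − 1)/(6 − 1) = 4/5 ≈ 0.8.
R = 241 + 0.8 × (42 − 241) = 81.8 → 82
G = 196 + 0.8 × (178 − 196) = 181.6 → 182
B = 15 + 0.8 × (87 − 15) = 72.6 → 73

(82, 182, 73)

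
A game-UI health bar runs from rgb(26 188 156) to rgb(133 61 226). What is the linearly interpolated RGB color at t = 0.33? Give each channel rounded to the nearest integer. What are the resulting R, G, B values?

R = 26 + 0.33 × (133 − 26) = 26 + 0.33 × 107 = 61.31 → 61
G = 188 + 0.33 × (61 − 188) = 188 + 0.33 × -127 = 146.09 → 146
B = 156 + 0.33 × (226 − 156) = 156 + 0.33 × 70 = 179.1 → 179

(61, 146, 179)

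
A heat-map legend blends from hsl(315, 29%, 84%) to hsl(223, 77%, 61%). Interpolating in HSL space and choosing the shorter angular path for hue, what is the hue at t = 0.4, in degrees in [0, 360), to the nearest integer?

278

Hue arc: Δh = 223 − 315 = -92° (|Δh| ≤ 180, already the shorter path).
H = 315 + 0.4 × (-92) = 278.2 → 278°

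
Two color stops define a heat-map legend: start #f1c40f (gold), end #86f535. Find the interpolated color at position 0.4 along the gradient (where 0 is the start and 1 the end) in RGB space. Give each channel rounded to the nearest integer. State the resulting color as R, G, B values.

(198, 216, 30)

#f1c40f → (241, 196, 15); #86f535 → (134, 245, 53).
R = 241 + 0.4 × (134 − 241) = 241 + 0.4 × -107 = 198.2 → 198
G = 196 + 0.4 × (245 − 196) = 196 + 0.4 × 49 = 215.6 → 216
B = 15 + 0.4 × (53 − 15) = 15 + 0.4 × 38 = 30.2 → 30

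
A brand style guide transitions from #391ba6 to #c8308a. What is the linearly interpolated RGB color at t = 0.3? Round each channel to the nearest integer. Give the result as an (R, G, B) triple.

#391ba6 → (57, 27, 166); #c8308a → (200, 48, 138).
R = 57 + 0.3 × (200 − 57) = 57 + 0.3 × 143 = 99.9 → 100
G = 27 + 0.3 × (48 − 27) = 27 + 0.3 × 21 = 33.3 → 33
B = 166 + 0.3 × (138 − 166) = 166 + 0.3 × -28 = 157.6 → 158
So the blended color is (100, 33, 158), about #64219e.

(100, 33, 158)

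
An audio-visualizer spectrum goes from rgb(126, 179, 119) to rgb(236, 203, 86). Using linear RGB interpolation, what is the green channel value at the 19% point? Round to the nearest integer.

G = 179 + 0.19 × (203 − 179) = 183.56 → 184

184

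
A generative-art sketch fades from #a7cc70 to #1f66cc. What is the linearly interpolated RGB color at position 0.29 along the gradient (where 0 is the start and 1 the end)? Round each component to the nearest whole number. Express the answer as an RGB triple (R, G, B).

(128, 174, 139)

#a7cc70 → (167, 204, 112); #1f66cc → (31, 102, 204).
R = 167 + 0.29 × (31 − 167) = 167 + 0.29 × -136 = 127.56 → 128
G = 204 + 0.29 × (102 − 204) = 204 + 0.29 × -102 = 174.42 → 174
B = 112 + 0.29 × (204 − 112) = 112 + 0.29 × 92 = 138.68 → 139
So the blended color is (128, 174, 139), about #80ae8b.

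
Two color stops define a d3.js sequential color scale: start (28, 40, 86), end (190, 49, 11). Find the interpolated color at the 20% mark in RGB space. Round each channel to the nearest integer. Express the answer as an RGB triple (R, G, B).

20% corresponds to t = 0.2.
R = 28 + 0.2 × (190 − 28) = 28 + 0.2 × 162 = 60.4 → 60
G = 40 + 0.2 × (49 − 40) = 40 + 0.2 × 9 = 41.8 → 42
B = 86 + 0.2 × (11 − 86) = 86 + 0.2 × -75 = 71 → 71

(60, 42, 71)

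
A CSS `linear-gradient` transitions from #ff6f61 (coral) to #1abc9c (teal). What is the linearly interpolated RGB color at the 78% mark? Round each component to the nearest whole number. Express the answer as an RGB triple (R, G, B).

(76, 171, 143)

#ff6f61 → (255, 111, 97); #1abc9c → (26, 188, 156).
78% corresponds to t = 0.78.
R = 255 + 0.78 × (26 − 255) = 255 + 0.78 × -229 = 76.38 → 76
G = 111 + 0.78 × (188 − 111) = 111 + 0.78 × 77 = 171.06 → 171
B = 97 + 0.78 × (156 − 97) = 97 + 0.78 × 59 = 143.02 → 143
So the blended color is (76, 171, 143), about #4cab8f.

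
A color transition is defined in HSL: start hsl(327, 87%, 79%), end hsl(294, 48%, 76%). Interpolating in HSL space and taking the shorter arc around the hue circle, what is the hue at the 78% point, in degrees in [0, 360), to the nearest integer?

Hue arc: Δh = 294 − 327 = -33° (|Δh| ≤ 180, already the shorter path).
H = 327 + 0.78 × (-33) = 301.26 → 301°

301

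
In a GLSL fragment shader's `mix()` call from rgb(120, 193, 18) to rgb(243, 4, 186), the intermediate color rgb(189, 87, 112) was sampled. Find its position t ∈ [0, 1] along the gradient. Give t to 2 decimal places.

Invert the lerp on the G channel (largest span, 189): t = (87 − 193) / (4 − 193) = -106/-189 = 0.56085.
Check on R: (189 − 120)/(243 − 120) = 0.561 ✓

0.56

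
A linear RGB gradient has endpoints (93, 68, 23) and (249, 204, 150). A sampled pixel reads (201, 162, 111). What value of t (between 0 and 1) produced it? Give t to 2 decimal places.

0.69

Invert the lerp on the R channel (largest span, 156): t = (201 − 93) / (249 − 93) = 108/156 = 0.69231.
Check on G: (162 − 68)/(204 − 68) = 0.6912 ✓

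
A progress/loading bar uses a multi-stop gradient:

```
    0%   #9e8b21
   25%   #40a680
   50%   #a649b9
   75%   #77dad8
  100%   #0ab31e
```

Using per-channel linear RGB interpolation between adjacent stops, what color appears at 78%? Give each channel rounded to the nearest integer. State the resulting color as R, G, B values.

(106, 213, 194)

78% lies between the 75% and 100% stops, so the local fraction is t = (78 − 75)/(100 − 75) = 3/25 ≈ 0.12.
#77dad8 → (119, 218, 216); #0ab31e → (10, 179, 30).
R = 119 + 0.12 × (10 − 119) = 105.92 → 106
G = 218 + 0.12 × (179 − 218) = 213.32 → 213
B = 216 + 0.12 × (30 − 216) = 193.68 → 194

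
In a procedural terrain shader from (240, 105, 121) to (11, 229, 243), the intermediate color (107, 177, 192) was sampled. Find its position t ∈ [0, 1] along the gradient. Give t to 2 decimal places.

Invert the lerp on the R channel (largest span, 229): t = (107 − 240) / (11 − 240) = -133/-229 = 0.58079.
Check on G: (177 − 105)/(229 − 105) = 0.5806 ✓

0.58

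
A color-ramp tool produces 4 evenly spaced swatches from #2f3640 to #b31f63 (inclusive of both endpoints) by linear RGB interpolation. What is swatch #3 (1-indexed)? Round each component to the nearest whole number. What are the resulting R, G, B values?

With 4 swatches and endpoints inclusive, swatch 3 sits at t = (3 − 1)/(4 − 1) = 2/3 ≈ 0.6667.
#2f3640 → (47, 54, 64); #b31f63 → (179, 31, 99).
R = 47 + 0.6667 × (179 − 47) = 135.004 → 135
G = 54 + 0.6667 × (31 − 54) = 38.666 → 39
B = 64 + 0.6667 × (99 − 64) = 87.334 → 87

(135, 39, 87)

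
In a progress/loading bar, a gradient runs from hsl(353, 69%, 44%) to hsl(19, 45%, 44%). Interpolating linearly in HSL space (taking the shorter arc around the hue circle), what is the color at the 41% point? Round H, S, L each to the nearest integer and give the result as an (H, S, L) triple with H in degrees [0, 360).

(4, 59, 44)

Hue: 19 − 353 = -334°, but |-334| > 180 so the shorter arc goes the other way: Δh = -334 + 360 = 26°.
H = 353 + 0.41 × (26) = 363.66 → 364 → 364 mod 360 = 4°
S = 69 + 0.41 × (45 − 69) = 59.16 → 59%
L = 44 + 0.41 × (44 − 44) = 44 → 44%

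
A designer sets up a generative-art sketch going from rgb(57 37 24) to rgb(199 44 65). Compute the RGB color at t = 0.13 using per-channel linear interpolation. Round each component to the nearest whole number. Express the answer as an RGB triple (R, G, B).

(75, 38, 29)

R = 57 + 0.13 × (199 − 57) = 57 + 0.13 × 142 = 75.46 → 75
G = 37 + 0.13 × (44 − 37) = 37 + 0.13 × 7 = 37.91 → 38
B = 24 + 0.13 × (65 − 24) = 24 + 0.13 × 41 = 29.33 → 29
So the blended color is (75, 38, 29), about #4b261d.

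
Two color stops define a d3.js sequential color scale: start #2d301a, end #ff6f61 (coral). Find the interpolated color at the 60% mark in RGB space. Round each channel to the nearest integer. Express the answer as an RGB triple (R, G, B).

(171, 86, 69)

#2d301a → (45, 48, 26); #ff6f61 → (255, 111, 97).
60% corresponds to t = 0.6.
R = 45 + 0.6 × (255 − 45) = 45 + 0.6 × 210 = 171 → 171
G = 48 + 0.6 × (111 − 48) = 48 + 0.6 × 63 = 85.8 → 86
B = 26 + 0.6 × (97 − 26) = 26 + 0.6 × 71 = 68.6 → 69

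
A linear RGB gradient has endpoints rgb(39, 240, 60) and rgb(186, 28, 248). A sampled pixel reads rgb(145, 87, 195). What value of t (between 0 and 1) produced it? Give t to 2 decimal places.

Invert the lerp on the G channel (largest span, 212): t = (87 − 240) / (28 − 240) = -153/-212 = 0.7217.
Check on R: (145 − 39)/(186 − 39) = 0.7211 ✓

0.72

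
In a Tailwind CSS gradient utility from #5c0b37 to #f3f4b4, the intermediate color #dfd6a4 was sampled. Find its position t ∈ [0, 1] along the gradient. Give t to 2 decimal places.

0.87

Invert the lerp on the G channel (largest span, 233): t = (214 − 11) / (244 − 11) = 203/233 = 0.87124.
Check on R: (223 − 92)/(243 − 92) = 0.8675 ✓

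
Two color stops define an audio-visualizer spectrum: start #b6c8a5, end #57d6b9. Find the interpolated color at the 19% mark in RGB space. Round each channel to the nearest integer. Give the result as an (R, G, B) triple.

(164, 203, 169)

#b6c8a5 → (182, 200, 165); #57d6b9 → (87, 214, 185).
19% corresponds to t = 0.19.
R = 182 + 0.19 × (87 − 182) = 182 + 0.19 × -95 = 163.95 → 164
G = 200 + 0.19 × (214 − 200) = 200 + 0.19 × 14 = 202.66 → 203
B = 165 + 0.19 × (185 − 165) = 165 + 0.19 × 20 = 168.8 → 169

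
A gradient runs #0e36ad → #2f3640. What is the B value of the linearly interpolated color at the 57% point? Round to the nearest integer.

111

B₁ = 173 (from #0e36ad), B₂ = 64 (from #2f3640).
B = 173 + 0.57 × (64 − 173) = 110.87 → 111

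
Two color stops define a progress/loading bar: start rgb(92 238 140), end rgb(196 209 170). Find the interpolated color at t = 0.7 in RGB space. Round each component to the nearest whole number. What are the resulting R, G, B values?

(165, 218, 161)

R = 92 + 0.7 × (196 − 92) = 92 + 0.7 × 104 = 164.8 → 165
G = 238 + 0.7 × (209 − 238) = 238 + 0.7 × -29 = 217.7 → 218
B = 140 + 0.7 × (170 − 140) = 140 + 0.7 × 30 = 161 → 161
So the blended color is (165, 218, 161), about #a5daa1.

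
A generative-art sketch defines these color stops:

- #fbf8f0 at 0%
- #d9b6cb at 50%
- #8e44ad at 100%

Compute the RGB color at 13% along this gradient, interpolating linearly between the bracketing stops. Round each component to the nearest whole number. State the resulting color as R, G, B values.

13% lies between the 0% and 50% stops, so the local fraction is t = (13 − 0)/(50 − 0) = 13/50 ≈ 0.26.
#fbf8f0 → (251, 248, 240); #d9b6cb → (217, 182, 203).
R = 251 + 0.26 × (217 − 251) = 242.16 → 242
G = 248 + 0.26 × (182 − 248) = 230.84 → 231
B = 240 + 0.26 × (203 − 240) = 230.38 → 230

(242, 231, 230)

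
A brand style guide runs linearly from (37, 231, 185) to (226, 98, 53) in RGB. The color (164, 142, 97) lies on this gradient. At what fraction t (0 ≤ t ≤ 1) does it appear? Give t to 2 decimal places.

Invert the lerp on the R channel (largest span, 189): t = (164 − 37) / (226 − 37) = 127/189 = 0.67196.
Check on G: (142 − 231)/(98 − 231) = 0.6692 ✓

0.67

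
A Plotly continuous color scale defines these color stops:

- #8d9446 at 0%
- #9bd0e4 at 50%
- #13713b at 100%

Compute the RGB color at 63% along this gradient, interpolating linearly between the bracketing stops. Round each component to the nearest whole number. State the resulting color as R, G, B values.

63% lies between the 50% and 100% stops, so the local fraction is t = (63 − 50)/(100 − 50) = 13/50 ≈ 0.26.
#9bd0e4 → (155, 208, 228); #13713b → (19, 113, 59).
R = 155 + 0.26 × (19 − 155) = 119.64 → 120
G = 208 + 0.26 × (113 − 208) = 183.3 → 183
B = 228 + 0.26 × (59 − 228) = 184.06 → 184

(120, 183, 184)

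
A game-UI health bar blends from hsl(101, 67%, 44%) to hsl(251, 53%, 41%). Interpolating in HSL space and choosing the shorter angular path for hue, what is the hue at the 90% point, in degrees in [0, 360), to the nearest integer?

236

Hue arc: Δh = 251 − 101 = 150° (|Δh| ≤ 180, already the shorter path).
H = 101 + 0.9 × (150) = 236 → 236°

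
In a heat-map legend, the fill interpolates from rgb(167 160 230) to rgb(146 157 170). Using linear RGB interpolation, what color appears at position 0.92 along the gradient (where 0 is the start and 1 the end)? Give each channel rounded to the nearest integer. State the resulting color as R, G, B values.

R = 167 + 0.92 × (146 − 167) = 167 + 0.92 × -21 = 147.68 → 148
G = 160 + 0.92 × (157 − 160) = 160 + 0.92 × -3 = 157.24 → 157
B = 230 + 0.92 × (170 − 230) = 230 + 0.92 × -60 = 174.8 → 175
So the blended color is (148, 157, 175), about #949daf.

(148, 157, 175)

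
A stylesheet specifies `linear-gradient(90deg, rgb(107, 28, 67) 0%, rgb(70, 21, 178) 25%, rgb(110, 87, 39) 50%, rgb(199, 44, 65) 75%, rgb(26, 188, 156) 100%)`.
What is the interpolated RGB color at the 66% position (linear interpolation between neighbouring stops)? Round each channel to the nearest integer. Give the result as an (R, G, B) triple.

66% lies between the 50% and 75% stops, so the local fraction is t = (66 − 50)/(75 − 50) = 16/25 ≈ 0.64.
R = 110 + 0.64 × (199 − 110) = 166.96 → 167
G = 87 + 0.64 × (44 − 87) = 59.48 → 59
B = 39 + 0.64 × (65 − 39) = 55.64 → 56

(167, 59, 56)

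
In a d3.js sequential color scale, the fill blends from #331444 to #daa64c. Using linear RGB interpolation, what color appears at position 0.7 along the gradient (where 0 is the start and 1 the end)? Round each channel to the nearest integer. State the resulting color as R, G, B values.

#331444 → (51, 20, 68); #daa64c → (218, 166, 76).
R = 51 + 0.7 × (218 − 51) = 51 + 0.7 × 167 = 167.9 → 168
G = 20 + 0.7 × (166 − 20) = 20 + 0.7 × 146 = 122.2 → 122
B = 68 + 0.7 × (76 − 68) = 68 + 0.7 × 8 = 73.6 → 74

(168, 122, 74)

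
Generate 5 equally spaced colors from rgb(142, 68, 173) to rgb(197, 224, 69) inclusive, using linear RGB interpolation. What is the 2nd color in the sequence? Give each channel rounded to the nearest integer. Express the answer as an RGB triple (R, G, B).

(156, 107, 147)

With 5 swatches and endpoints inclusive, swatch 2 sits at t = (2 − 1)/(5 − 1) = 1/4 ≈ 0.25.
R = 142 + 0.25 × (197 − 142) = 155.75 → 156
G = 68 + 0.25 × (224 − 68) = 107 → 107
B = 173 + 0.25 × (69 − 173) = 147 → 147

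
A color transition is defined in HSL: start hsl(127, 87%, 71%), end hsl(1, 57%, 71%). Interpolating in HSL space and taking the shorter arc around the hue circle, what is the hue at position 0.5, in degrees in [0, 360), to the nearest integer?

Hue arc: Δh = 1 − 127 = -126° (|Δh| ≤ 180, already the shorter path).
H = 127 + 0.5 × (-126) = 64 → 64°

64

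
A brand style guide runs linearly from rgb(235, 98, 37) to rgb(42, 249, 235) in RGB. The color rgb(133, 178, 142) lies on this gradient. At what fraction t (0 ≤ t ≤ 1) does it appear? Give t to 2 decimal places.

Invert the lerp on the B channel (largest span, 198): t = (142 − 37) / (235 − 37) = 105/198 = 0.5303.
Check on R: (133 − 235)/(42 − 235) = 0.5285 ✓

0.53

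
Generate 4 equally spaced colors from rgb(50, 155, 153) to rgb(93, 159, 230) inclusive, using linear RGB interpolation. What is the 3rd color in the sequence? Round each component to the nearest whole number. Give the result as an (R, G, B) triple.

With 4 swatches and endpoints inclusive, swatch 3 sits at t = (3 − 1)/(4 − 1) = 2/3 ≈ 0.6667.
R = 50 + 0.6667 × (93 − 50) = 78.668 → 79
G = 155 + 0.6667 × (159 − 155) = 157.667 → 158
B = 153 + 0.6667 × (230 − 153) = 204.336 → 204

(79, 158, 204)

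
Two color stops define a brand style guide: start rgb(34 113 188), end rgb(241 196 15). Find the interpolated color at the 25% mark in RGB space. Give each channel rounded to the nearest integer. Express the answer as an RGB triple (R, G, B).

25% corresponds to t = 0.25.
R = 34 + 0.25 × (241 − 34) = 34 + 0.25 × 207 = 85.75 → 86
G = 113 + 0.25 × (196 − 113) = 113 + 0.25 × 83 = 133.75 → 134
B = 188 + 0.25 × (15 − 188) = 188 + 0.25 × -173 = 144.75 → 145

(86, 134, 145)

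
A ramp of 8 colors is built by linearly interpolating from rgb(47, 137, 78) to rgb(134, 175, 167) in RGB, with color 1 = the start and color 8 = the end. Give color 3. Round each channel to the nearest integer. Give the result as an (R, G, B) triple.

(72, 148, 103)

With 8 swatches and endpoints inclusive, swatch 3 sits at t = (3 − 1)/(8 − 1) = 2/7 ≈ 0.2857.
R = 47 + 0.2857 × (134 − 47) = 71.856 → 72
G = 137 + 0.2857 × (175 − 137) = 147.857 → 148
B = 78 + 0.2857 × (167 − 78) = 103.427 → 103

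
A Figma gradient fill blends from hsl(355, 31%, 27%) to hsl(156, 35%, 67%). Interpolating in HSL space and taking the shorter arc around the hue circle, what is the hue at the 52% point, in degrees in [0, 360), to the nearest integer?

79

Hue: 156 − 355 = -199°, but |-199| > 180 so the shorter arc goes the other way: Δh = -199 + 360 = 161°.
H = 355 + 0.52 × (161) = 438.72 → 439 → 439 mod 360 = 79°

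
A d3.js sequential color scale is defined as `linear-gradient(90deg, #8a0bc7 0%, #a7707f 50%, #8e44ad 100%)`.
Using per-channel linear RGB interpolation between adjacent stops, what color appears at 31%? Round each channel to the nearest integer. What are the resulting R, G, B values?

31% lies between the 0% and 50% stops, so the local fraction is t = (31 − 0)/(50 − 0) = 31/50 ≈ 0.62.
#8a0bc7 → (138, 11, 199); #a7707f → (167, 112, 127).
R = 138 + 0.62 × (167 − 138) = 155.98 → 156
G = 11 + 0.62 × (112 − 11) = 73.62 → 74
B = 199 + 0.62 × (127 − 199) = 154.36 → 154

(156, 74, 154)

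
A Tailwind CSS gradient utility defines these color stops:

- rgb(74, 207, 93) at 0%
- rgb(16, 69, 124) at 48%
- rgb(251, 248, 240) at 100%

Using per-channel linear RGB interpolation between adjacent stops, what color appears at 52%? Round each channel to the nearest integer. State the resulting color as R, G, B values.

(34, 83, 133)

52% lies between the 48% and 100% stops, so the local fraction is t = (52 − 48)/(100 − 48) = 4/52 ≈ 0.0769.
R = 16 + 0.0769 × (251 − 16) = 34.072 → 34
G = 69 + 0.0769 × (248 − 69) = 82.765 → 83
B = 124 + 0.0769 × (240 − 124) = 132.92 → 133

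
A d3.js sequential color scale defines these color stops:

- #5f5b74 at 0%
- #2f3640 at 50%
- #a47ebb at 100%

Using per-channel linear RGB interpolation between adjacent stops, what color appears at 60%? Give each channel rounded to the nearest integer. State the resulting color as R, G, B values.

(70, 68, 89)

60% lies between the 50% and 100% stops, so the local fraction is t = (60 − 50)/(100 − 50) = 10/50 ≈ 0.2.
#2f3640 → (47, 54, 64); #a47ebb → (164, 126, 187).
R = 47 + 0.2 × (164 − 47) = 70.4 → 70
G = 54 + 0.2 × (126 − 54) = 68.4 → 68
B = 64 + 0.2 × (187 − 64) = 88.6 → 89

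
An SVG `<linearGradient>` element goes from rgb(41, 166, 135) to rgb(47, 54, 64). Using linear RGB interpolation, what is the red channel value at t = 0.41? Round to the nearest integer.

43

R = 41 + 0.41 × (47 − 41) = 43.46 → 43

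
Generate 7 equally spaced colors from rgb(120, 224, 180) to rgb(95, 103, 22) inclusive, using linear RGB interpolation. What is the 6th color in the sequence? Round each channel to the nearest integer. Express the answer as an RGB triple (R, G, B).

(99, 123, 48)

With 7 swatches and endpoints inclusive, swatch 6 sits at t = (6 − 1)/(7 − 1) = 5/6 ≈ 0.8333.
R = 120 + 0.8333 × (95 − 120) = 99.168 → 99
G = 224 + 0.8333 × (103 − 224) = 123.171 → 123
B = 180 + 0.8333 × (22 − 180) = 48.339 → 48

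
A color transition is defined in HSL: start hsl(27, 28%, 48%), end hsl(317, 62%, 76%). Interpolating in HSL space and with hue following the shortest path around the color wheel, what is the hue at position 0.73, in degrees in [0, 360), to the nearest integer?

336

Hue: 317 − 27 = 290°, but |290| > 180 so the shorter arc goes the other way: Δh = 290 − 360 = -70°.
H = 27 + 0.73 × (-70) = -24.1 → -24 → -24 mod 360 = 336°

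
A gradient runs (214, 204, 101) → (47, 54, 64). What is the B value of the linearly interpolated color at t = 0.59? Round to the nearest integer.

B = 101 + 0.59 × (64 − 101) = 79.17 → 79

79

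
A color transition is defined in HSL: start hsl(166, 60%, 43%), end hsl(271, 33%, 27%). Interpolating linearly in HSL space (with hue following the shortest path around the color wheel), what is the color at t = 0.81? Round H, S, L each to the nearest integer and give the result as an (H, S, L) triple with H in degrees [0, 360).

(251, 38, 30)

Hue arc: Δh = 271 − 166 = 105° (|Δh| ≤ 180, already the shorter path).
H = 166 + 0.81 × (105) = 251.05 → 251°
S = 60 + 0.81 × (33 − 60) = 38.13 → 38%
L = 43 + 0.81 × (27 − 43) = 30.04 → 30%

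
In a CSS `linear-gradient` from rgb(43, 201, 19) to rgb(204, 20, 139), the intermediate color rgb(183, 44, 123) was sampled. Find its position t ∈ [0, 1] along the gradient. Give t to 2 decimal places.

Invert the lerp on the G channel (largest span, 181): t = (44 − 201) / (20 − 201) = -157/-181 = 0.8674.
Check on R: (183 − 43)/(204 − 43) = 0.8696 ✓

0.87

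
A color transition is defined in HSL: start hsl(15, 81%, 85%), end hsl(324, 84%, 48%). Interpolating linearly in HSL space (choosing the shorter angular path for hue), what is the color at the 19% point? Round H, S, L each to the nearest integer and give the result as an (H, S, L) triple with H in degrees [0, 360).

Hue: 324 − 15 = 309°, but |309| > 180 so the shorter arc goes the other way: Δh = 309 − 360 = -51°.
H = 15 + 0.19 × (-51) = 5.31 → 5°
S = 81 + 0.19 × (84 − 81) = 81.57 → 82%
L = 85 + 0.19 × (48 − 85) = 77.97 → 78%

(5, 82, 78)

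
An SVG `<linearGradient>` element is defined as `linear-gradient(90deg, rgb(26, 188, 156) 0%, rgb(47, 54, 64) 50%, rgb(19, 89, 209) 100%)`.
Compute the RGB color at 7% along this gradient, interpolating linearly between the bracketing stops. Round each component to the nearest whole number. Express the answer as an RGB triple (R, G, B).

(29, 169, 143)

7% lies between the 0% and 50% stops, so the local fraction is t = (7 − 0)/(50 − 0) = 7/50 ≈ 0.14.
R = 26 + 0.14 × (47 − 26) = 28.94 → 29
G = 188 + 0.14 × (54 − 188) = 169.24 → 169
B = 156 + 0.14 × (64 − 156) = 143.12 → 143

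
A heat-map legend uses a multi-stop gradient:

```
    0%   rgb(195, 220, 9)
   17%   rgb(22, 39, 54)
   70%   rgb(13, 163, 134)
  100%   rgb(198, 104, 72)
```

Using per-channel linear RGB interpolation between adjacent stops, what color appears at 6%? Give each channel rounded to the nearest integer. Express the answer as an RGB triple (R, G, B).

(134, 156, 25)

6% lies between the 0% and 17% stops, so the local fraction is t = (6 − 0)/(17 − 0) = 6/17 ≈ 0.3529.
R = 195 + 0.3529 × (22 − 195) = 133.948 → 134
G = 220 + 0.3529 × (39 − 220) = 156.125 → 156
B = 9 + 0.3529 × (54 − 9) = 24.88 → 25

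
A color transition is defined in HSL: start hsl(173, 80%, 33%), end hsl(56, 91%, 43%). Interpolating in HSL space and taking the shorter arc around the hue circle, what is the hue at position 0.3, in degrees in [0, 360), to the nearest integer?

Hue arc: Δh = 56 − 173 = -117° (|Δh| ≤ 180, already the shorter path).
H = 173 + 0.3 × (-117) = 137.9 → 138°

138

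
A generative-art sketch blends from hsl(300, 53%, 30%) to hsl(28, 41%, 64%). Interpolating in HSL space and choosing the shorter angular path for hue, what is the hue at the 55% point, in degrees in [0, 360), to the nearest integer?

348

Hue: 28 − 300 = -272°, but |-272| > 180 so the shorter arc goes the other way: Δh = -272 + 360 = 88°.
H = 300 + 0.55 × (88) = 348.4 → 348°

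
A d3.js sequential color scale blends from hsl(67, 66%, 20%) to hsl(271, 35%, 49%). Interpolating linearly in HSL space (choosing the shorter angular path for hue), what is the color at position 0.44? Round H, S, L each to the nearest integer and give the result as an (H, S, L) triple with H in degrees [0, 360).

(358, 52, 33)

Hue: 271 − 67 = 204°, but |204| > 180 so the shorter arc goes the other way: Δh = 204 − 360 = -156°.
H = 67 + 0.44 × (-156) = -1.64 → -2 → -2 mod 360 = 358°
S = 66 + 0.44 × (35 − 66) = 52.36 → 52%
L = 20 + 0.44 × (49 − 20) = 32.76 → 33%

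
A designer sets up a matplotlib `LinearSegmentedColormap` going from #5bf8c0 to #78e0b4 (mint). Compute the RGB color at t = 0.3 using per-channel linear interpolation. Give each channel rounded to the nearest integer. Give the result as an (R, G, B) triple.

(100, 241, 188)

#5bf8c0 → (91, 248, 192); #78e0b4 → (120, 224, 180).
R = 91 + 0.3 × (120 − 91) = 91 + 0.3 × 29 = 99.7 → 100
G = 248 + 0.3 × (224 − 248) = 248 + 0.3 × -24 = 240.8 → 241
B = 192 + 0.3 × (180 − 192) = 192 + 0.3 × -12 = 188.4 → 188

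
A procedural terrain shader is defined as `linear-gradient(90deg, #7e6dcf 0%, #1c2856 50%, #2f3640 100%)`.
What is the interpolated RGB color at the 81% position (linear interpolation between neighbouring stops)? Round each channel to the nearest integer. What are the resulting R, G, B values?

81% lies between the 50% and 100% stops, so the local fraction is t = (81 − 50)/(100 − 50) = 31/50 ≈ 0.62.
#1c2856 → (28, 40, 86); #2f3640 → (47, 54, 64).
R = 28 + 0.62 × (47 − 28) = 39.78 → 40
G = 40 + 0.62 × (54 − 40) = 48.68 → 49
B = 86 + 0.62 × (64 − 86) = 72.36 → 72

(40, 49, 72)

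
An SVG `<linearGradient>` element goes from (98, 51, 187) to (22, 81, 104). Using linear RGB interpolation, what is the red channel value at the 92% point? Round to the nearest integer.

R = 98 + 0.92 × (22 − 98) = 28.08 → 28

28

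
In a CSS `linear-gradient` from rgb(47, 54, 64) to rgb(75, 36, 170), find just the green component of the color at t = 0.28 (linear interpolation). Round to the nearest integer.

G = 54 + 0.28 × (36 − 54) = 48.96 → 49

49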